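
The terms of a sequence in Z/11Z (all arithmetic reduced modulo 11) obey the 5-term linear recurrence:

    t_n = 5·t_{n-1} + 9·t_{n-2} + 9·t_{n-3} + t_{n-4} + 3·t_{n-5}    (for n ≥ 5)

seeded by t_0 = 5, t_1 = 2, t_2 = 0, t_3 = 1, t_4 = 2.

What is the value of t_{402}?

t_5 = 5·2 + 9·1 + 9·0 + 1·2 + 3·5 = 3
t_6 = 5·3 + 9·2 + 9·1 + 1·0 + 3·2 = 4
t_7 = 5·4 + 9·3 + 9·2 + 1·1 + 3·0 = 0
t_8 = 5·0 + 9·4 + 9·3 + 1·2 + 3·1 = 2
t_9 = 5·2 + 9·0 + 9·4 + 1·3 + 3·2 = 0
t_10 = 5·0 + 9·2 + 9·0 + 1·4 + 3·3 = 9
Continuing the recurrence:
  t_11 = 9;  t_12 = 7;  t_13 = 5;  t_14 = 2;  t_15 = 0;  t_16 = 9
  t_17 = 1;  t_18 = 4;  t_19 = 6;  t_20 = 7;  t_21 = 10;  t_22 = 9
  t_23 = 7;  t_24 = 0;  t_25 = 10;  t_26 = 9;  t_27 = 4;  t_28 = 3
  t_29 = 10;  t_30 = 9;  t_31 = 6;  t_32 = 7;  t_33 = 2;  t_34 = 1
  t_35 = 9;  t_36 = 9;  t_37 = 4;  t_38 = 2;  t_39 = 7;  t_40 = 4
  t_41 = 0;  t_42 = 3;  t_43 = 9;  t_44 = 9;  t_45 = 0;  t_46 = 0
  t_47 = 0;  t_48 = 3;  t_49 = 9;  t_50 = 6;  t_51 = 6;  t_52 = 3
  t_53 = 9;  t_54 = 5;  t_55 = 3;  t_56 = 8;  t_57 = 9;  t_58 = 0
  t_59 = 6;  t_60 = 7;  t_61 = 1;  t_62 = 6;  t_63 = 9;  t_64 = 1
  t_65 = 8;  t_66 = 7;  t_67 = 0;  t_68 = 9;  t_69 = 9;  t_70 = 3
  t_71 = 0;  t_72 = 7;  t_73 = 10;  t_74 = 0;  t_75 = 8;  t_76 = 5
  t_77 = 7;  t_78 = 6;  t_79 = 3;  t_80 = 7;  t_81 = 6;  t_82 = 4
  t_83 = 4;  t_84 = 5;  t_85 = 3;  t_86 = 8;  t_87 = 7;  t_88 = 8
  t_89 = 6;  t_90 = 6;  t_91 = 0;  t_92 = 5;  t_93 = 10;  t_94 = 9
  t_95 = 0;  t_96 = 0;  t_97 = 7;  t_98 = 8;  t_99 = 9;  t_100 = 4
  t_101 = 4;  t_102 = 1;  t_103 = 0;  t_104 = 10;  t_105 = 9;  t_106 = 5
  t_107 = 1;  t_108 = 9;  t_109 = 6;  t_110 = 9;  t_111 = 9;  t_112 = 5
  t_113 = 0;  t_114 = 10;  t_115 = 10;  t_116 = 7;  t_117 = 10;  t_118 = 4
  t_119 = 4;  t_120 = 7;  t_121 = 6;  t_122 = 9;  t_123 = 2;  t_124 = 10
  t_125 = 0;  t_126 = 3;  t_127 = 2;  t_128 = 9;  t_129 = 10;  t_130 = 9
  t_131 = 7;  t_132 = 1;  t_133 = 10;  t_134 = 7;  t_135 = 3;  t_136 = 3
  t_137 = 8;  t_138 = 10;  t_139 = 8;  t_140 = 5;  t_141 = 6;  t_142 = 5
  t_143 = 8;  t_144 = 3;  t_145 = 10;  t_146 = 7;  t_147 = 10;  t_148 = 10
  t_149 = 2;  t_150 = 7;  t_151 = 9;  t_152 = 1;  t_153 = 5;  t_154 = 7
  t_155 = 9;  t_156 = 5;  t_157 = 1;  t_158 = 10;  t_159 = 2;  t_160 = 9
  t_161 = 4;  t_162 = 0;  t_163 = 6;  t_164 = 4;  t_165 = 6;  t_166 = 0
  t_167 = 8;  t_168 = 6;  t_169 = 10;  t_170 = 7;  t_171 = 0;  t_172 = 7
  t_173 = 5;  t_174 = 4;  t_175 = 6;  t_176 = 8;  t_177 = 2;  t_178 = 1
  t_179 = 3;  t_180 = 2;  t_181 = 6;  t_182 = 5;  t_183 = 4;  t_184 = 9
  t_185 = 6;  t_186 = 5;  t_187 = 3;  t_188 = 3;  t_189 = 10;  t_190 = 6
  t_191 = 0;  t_192 = 2;  t_193 = 6;  t_194 = 7;  t_195 = 4;  t_196 = 7
  t_197 = 3;  t_198 = 7;  t_199 = 7;  t_200 = 1;  t_201 = 1;  t_202 = 5
  t_203 = 5;  t_204 = 2;  t_205 = 5;  t_206 = 8;  t_207 = 2;  t_208 = 1
  t_209 = 7;  t_210 = 8;  t_211 = 6;  t_212 = 7;  t_213 = 6;  t_214 = 0
  t_215 = 4;  t_216 = 0;  t_217 = 8;  t_218 = 6;  t_219 = 7;  t_220 = 8
  t_221 = 0;  t_222 = 0;  t_223 = 9;  t_224 = 8;  t_225 = 2;  t_226 = 9
  t_227 = 1;  t_228 = 7;  t_229 = 8;  t_230 = 6;  t_231 = 6;  t_232 = 1
  t_233 = 10;  t_234 = 0;  t_235 = 2;  t_236 = 9;  t_237 = 10;  t_238 = 3
  t_239 = 1;  t_240 = 5;  t_241 = 10;  t_242 = 5;  t_243 = 5;  t_244 = 3
  t_245 = 9;  t_246 = 9;  t_247 = 8;  t_248 = 0;  t_249 = 6;  t_250 = 6
  t_251 = 9;  t_252 = 1;  t_253 = 3;  t_254 = 8;  t_255 = 4;  t_256 = 4
  t_257 = 2;  t_258 = 0;  t_259 = 5;  t_260 = 4;  t_261 = 2;  t_262 = 9
  t_263 = 5;  t_264 = 0;  t_265 = 8;  t_266 = 1;  t_267 = 10;  t_268 = 3
  t_269 = 1;  t_270 = 4;  t_271 = 3;  t_272 = 5;  t_273 = 10;  t_274 = 8
  t_275 = 3;  t_276 = 4;  t_277 = 1;  t_278 = 7;  t_279 = 8;  t_280 = 4
  t_281 = 3;  t_282 = 1;  t_283 = 9;  t_284 = 10;  t_285 = 1;  t_286 = 10
  t_287 = 7;  t_288 = 6;  t_289 = 5;  t_290 = 1;  t_291 = 9;  t_292 = 5
  t_293 = 6;  t_294 = 7;  t_295 = 3;  t_296 = 10;  t_297 = 7;  t_298 = 1
  t_299 = 6;  t_300 = 0;  t_301 = 1;  t_302 = 4;  t_303 = 5;  t_304 = 0
  t_305 = 5;  t_306 = 0;  t_307 = 7;  t_308 = 7;  t_309 = 4;  t_310 = 7
  t_311 = 9;  t_312 = 7;  t_313 = 6;  t_314 = 6;  t_315 = 1;  t_316 = 4
  t_317 = 0;  t_318 = 3;  t_319 = 4;  t_320 = 10;  t_321 = 4;  t_322 = 6
  t_323 = 4;  t_324 = 0;  t_325 = 3;  t_326 = 3;  t_327 = 9;  t_328 = 1
  t_329 = 6;  t_330 = 0;  t_331 = 4;  t_332 = 3;  t_333 = 5;  t_334 = 7
  t_335 = 1;  t_336 = 7;  t_337 = 0;  t_338 = 6;  t_339 = 5;  t_340 = 1
  t_341 = 4;  t_342 = 3;  t_343 = 6;  t_344 = 10;  t_345 = 6;  t_346 = 2
  t_347 = 4;  t_348 = 10;  t_349 = 8;  t_350 = 10;  t_351 = 2;  t_352 = 7
  t_353 = 5;  t_354 = 8;  t_355 = 4;  t_356 = 7;  t_357 = 4;  t_358 = 10
  t_359 = 1;  t_360 = 7;  t_361 = 5;  t_362 = 9;  t_363 = 8;  t_364 = 0
  t_365 = 3;  t_366 = 1;  t_367 = 1;  t_368 = 10;  t_369 = 5;  t_370 = 2
  t_371 = 6;  t_372 = 7;  t_373 = 10;  t_374 = 8;  t_375 = 7;  t_376 = 2
  t_377 = 0;  t_378 = 9;  t_379 = 6;  t_380 = 2;  t_381 = 8;  t_382 = 0
  t_383 = 2;  t_384 = 3;  t_385 = 3;  t_386 = 7;  t_387 = 3;  t_388 = 4
  t_389 = 1;  t_390 = 7;  t_391 = 5;  t_392 = 0;  t_393 = 0;  t_394 = 0
  t_395 = 4;  t_396 = 2;  t_397 = 2;  t_398 = 9;  t_399 = 8;  t_400 = 10
t_401 = 5·10 + 9·8 + 9·9 + 1·2 + 3·2 = 2
t_402 = 5·2 + 9·10 + 9·8 + 1·9 + 3·2 = 0

0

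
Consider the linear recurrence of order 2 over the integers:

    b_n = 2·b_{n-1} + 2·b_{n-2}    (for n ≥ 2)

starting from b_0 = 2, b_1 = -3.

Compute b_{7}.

b_2 = 2·-3 + 2·2 = -2
b_3 = 2·-2 + 2·-3 = -10
b_4 = 2·-10 + 2·-2 = -24
b_5 = 2·-24 + 2·-10 = -68
b_6 = 2·-68 + 2·-24 = -184
b_7 = 2·-184 + 2·-68 = -504

-504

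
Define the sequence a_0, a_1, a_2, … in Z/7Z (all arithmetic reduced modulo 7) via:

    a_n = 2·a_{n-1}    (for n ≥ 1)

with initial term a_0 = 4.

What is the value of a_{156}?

4

a_1 = 2·4 = 1
a_2 = 2·1 = 2
a_3 = 2·2 = 4
(a_3) = (4) = (a_0), so the sequence has period 3.
156 ≡ 0 (mod 3), hence a_156 = a_0 = 4.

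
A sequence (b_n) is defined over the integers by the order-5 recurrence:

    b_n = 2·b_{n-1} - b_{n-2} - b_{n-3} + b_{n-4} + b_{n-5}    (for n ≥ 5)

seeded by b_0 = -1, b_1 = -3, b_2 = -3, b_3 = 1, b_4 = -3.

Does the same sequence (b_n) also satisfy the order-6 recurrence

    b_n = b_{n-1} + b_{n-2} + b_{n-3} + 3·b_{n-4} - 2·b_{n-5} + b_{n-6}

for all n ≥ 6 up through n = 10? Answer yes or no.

Terms b_0..b_10: -1, -3, -3, 1, -3, -8, -20, -31, -36, -32, -25
n=6: candidate gives -14, actual b_6 = -20 ✗

no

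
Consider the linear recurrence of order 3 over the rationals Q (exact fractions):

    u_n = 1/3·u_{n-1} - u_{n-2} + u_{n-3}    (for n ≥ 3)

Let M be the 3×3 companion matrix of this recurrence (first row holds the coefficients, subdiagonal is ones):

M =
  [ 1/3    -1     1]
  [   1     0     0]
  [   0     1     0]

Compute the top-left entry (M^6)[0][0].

-908/729

(M^6)[0][0] is the top entry after applying M 6 times to the unit state (1, 0, 0). Equivalently it is h_{8} for the auxiliary sequence (h_n) obeying the same recurrence with h_2 = 1 and h_i = 0 for 0 ≤ i < 2:
h_3 = 1/3·1 + -1·0 + 1·0 = 1/3
h_4 = 1/3·1/3 + -1·1 + 1·0 = -8/9
h_5 = 1/3·-8/9 + -1·1/3 + 1·1 = 10/27
h_6 = 1/3·10/27 + -1·-8/9 + 1·1/3 = 109/81
h_7 = 1/3·109/81 + -1·10/27 + 1·-8/9 = -197/243
h_8 = 1/3·-197/243 + -1·109/81 + 1·10/27 = -908/729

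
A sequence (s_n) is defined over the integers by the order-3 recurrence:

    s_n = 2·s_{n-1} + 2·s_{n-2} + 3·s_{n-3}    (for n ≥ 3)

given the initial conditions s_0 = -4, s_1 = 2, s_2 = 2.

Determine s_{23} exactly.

s_3 = 2·2 + 2·2 + 3·-4 = -4
s_4 = 2·-4 + 2·2 + 3·2 = 2
s_5 = 2·2 + 2·-4 + 3·2 = 2
(s_3, s_4, s_5) = (-4, 2, 2) = (s_0, s_1, s_2), so the sequence has period 3.
23 ≡ 2 (mod 3), hence s_23 = s_2 = 2.

2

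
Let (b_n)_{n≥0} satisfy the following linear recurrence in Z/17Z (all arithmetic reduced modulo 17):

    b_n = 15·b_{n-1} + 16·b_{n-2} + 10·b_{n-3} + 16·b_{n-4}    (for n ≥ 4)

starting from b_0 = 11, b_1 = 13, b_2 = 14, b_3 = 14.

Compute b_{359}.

b_4 = 15·14 + 16·14 + 10·13 + 16·11 = 9
b_5 = 15·9 + 16·14 + 10·14 + 16·13 = 10
b_6 = 15·10 + 16·9 + 10·14 + 16·14 = 12
b_7 = 15·12 + 16·10 + 10·9 + 16·14 = 8
b_8 = 15·8 + 16·12 + 10·10 + 16·9 = 12
b_9 = 15·12 + 16·8 + 10·12 + 16·10 = 10
Continuing the recurrence:
  b_10 = 2;  b_11 = 13;  b_12 = 9;  b_13 = 13;  b_14 = 8;  b_15 = 14
  b_16 = 0;  b_17 = 2;  b_18 = 9;  b_19 = 0;  b_20 = 11;  b_21 = 15
  b_22 = 1;  b_23 = 8;  b_24 = 3;  b_25 = 15;  b_26 = 12;  b_27 = 0
  b_28 = 16;  b_29 = 5;  b_30 = 13;  b_31 = 10;  b_32 = 1;  b_33 = 11
  b_34 = 13;  b_35 = 14;  b_36 = 0;  b_37 = 3;  b_38 = 2;  b_39 = 13
  b_40 = 2;  b_41 = 0;  b_42 = 7;  b_43 = 10;  b_44 = 5;  b_45 = 16
  b_46 = 5;  b_47 = 14;  b_48 = 3;  b_49 = 14;  b_50 = 2;  b_51 = 15
  b_52 = 3;  b_53 = 2;  b_54 = 5;  b_55 = 3;  b_56 = 6;  b_57 = 16
  b_58 = 4;  b_59 = 16;  b_60 = 16;  b_61 = 10;  b_62 = 1;  b_63 = 13
  b_64 = 6;  b_65 = 9;  b_66 = 3;  b_67 = 15;  b_68 = 0;  b_69 = 6
  b_70 = 16;  b_71 = 15;  b_72 = 14;  b_73 = 9;  b_74 = 0;  b_75 = 14
  b_76 = 14;  b_77 = 0;  b_78 = 7;  b_79 = 10;  b_80 = 10;  b_81 = 6
  b_82 = 3;  b_83 = 10;  b_84 = 10;  b_85 = 11;  b_86 = 14;  b_87 = 0
  b_88 = 1;  b_89 = 8;  b_90 = 3;  b_91 = 13;  b_92 = 16;  b_93 = 11
  b_94 = 4;  b_95 = 9;  b_96 = 4;  b_97 = 12;  b_98 = 7;  b_99 = 5
  b_100 = 14;  b_101 = 8;  b_102 = 13;  b_103 = 16;  b_104 = 4;  b_105 = 13
  b_106 = 15;  b_107 = 15;  b_108 = 13;  b_109 = 11;  b_110 = 15;  b_111 = 6
  b_112 = 2;  b_113 = 10;  b_114 = 6;  b_115 = 9;  b_116 = 6;  b_117 = 12
  b_118 = 3;  b_119 = 16;  b_120 = 11;  b_121 = 14;  b_122 = 16;  b_123 = 14
  b_124 = 0;  b_125 = 13;  b_126 = 13;  b_127 = 15;  b_128 = 2;  b_129 = 13
  b_130 = 7;  b_131 = 12;  b_132 = 12;  b_133 = 4;  b_134 = 8;  b_135 = 3
  b_136 = 14;  b_137 = 11;  b_138 = 3;  b_139 = 1;  b_140 = 6;  b_141 = 6
  b_142 = 6;  b_143 = 7;  b_144 = 0;  b_145 = 13;  b_146 = 4;  b_147 = 6
  b_148 = 12;  b_149 = 14;  b_150 = 16;  b_151 = 0;  b_152 = 10;  b_153 = 7
  b_154 = 11;  b_155 = 3;  b_156 = 9;  b_157 = 14;  b_158 = 16;  b_159 = 7
  b_160 = 16;  b_161 = 5;  b_162 = 11;  b_163 = 7;  b_164 = 9;  b_165 = 12
  b_166 = 9;  b_167 = 2;  b_168 = 13;  b_169 = 16;  b_170 = 0;  b_171 = 10
  b_172 = 8;  b_173 = 9;  b_174 = 6;  b_175 = 15;  b_176 = 12;  b_177 = 12
  b_178 = 6;  b_179 = 13;  b_180 = 8;  b_181 = 2;  b_182 = 10;  b_183 = 11
  b_184 = 14;  b_185 = 8;  b_186 = 2;  b_187 = 15;  b_188 = 0;  b_189 = 14
  b_190 = 1;  b_191 = 3;  b_192 = 14;  b_193 = 16;  b_194 = 0;  b_195 = 2
  b_196 = 6;  b_197 = 4;  b_198 = 6;  b_199 = 8;  b_200 = 12;  b_201 = 7
  b_202 = 14;  b_203 = 9;  b_204 = 9;  b_205 = 4;  b_206 = 8;  b_207 = 10
  b_208 = 3;  b_209 = 9;  b_210 = 3;  b_211 = 5;  b_212 = 6;  b_213 = 4
  b_214 = 16;  b_215 = 2;  b_216 = 14;  b_217 = 7;  b_218 = 10;  b_219 = 9
  b_220 = 11;  b_221 = 11;  b_222 = 13;  b_223 = 13;  b_224 = 9;  b_225 = 3
  b_226 = 0;  b_227 = 6;  b_228 = 9;  b_229 = 7;  b_230 = 3;  b_231 = 3
  b_232 = 1;  b_233 = 1;  b_234 = 7;  b_235 = 9;  b_236 = 1;  b_237 = 7
  b_238 = 0;  b_239 = 11;  b_240 = 13;  b_241 = 7;  b_242 = 15;  b_243 = 14
  b_244 = 14;  b_245 = 16;  b_246 = 11;  b_247 = 3;  b_248 = 10;  b_249 = 3
  b_250 = 3;  b_251 = 3;  b_252 = 11;  b_253 = 2;  b_254 = 12;  b_255 = 13
  b_256 = 5;  b_257 = 10;  b_258 = 8;  b_259 = 11;  b_260 = 14;  b_261 = 14
  b_262 = 9;  b_263 = 12;  b_264 = 8;  b_265 = 14;  b_266 = 7;  b_267 = 6
  b_268 = 11;  b_269 = 11;  b_270 = 3;  b_271 = 2;  b_272 = 7;  b_273 = 3
  b_274 = 4;  b_275 = 6;  b_276 = 7;  b_277 = 0;  b_278 = 15;  b_279 = 0
  b_280 = 12;  b_281 = 7;  b_282 = 10;  b_283 = 8;  b_284 = 15;  b_285 = 4
  b_286 = 13;  b_287 = 10;  b_288 = 9;  b_289 = 13;  b_290 = 1;  b_291 = 14
  b_292 = 7;  b_293 = 3;  b_294 = 7;  b_295 = 5;  b_296 = 6;  b_297 = 16
  b_298 = 5;  b_299 = 12;  b_300 = 6;  b_301 = 10;  b_302 = 4;  b_303 = 13
  b_304 = 13;  b_305 = 8;  b_306 = 12;  b_307 = 0;  b_308 = 4;  b_309 = 2
  b_310 = 14;  b_311 = 10;  b_312 = 16;  b_313 = 11;  b_314 = 14;  b_315 = 9
  b_316 = 11;  b_317 = 13;  b_318 = 5;  b_319 = 10;  b_320 = 9;  b_321 = 9
  b_322 = 0;  b_323 = 3;  b_324 = 7;  b_325 = 8;  b_326 = 7;  b_327 = 11
  b_328 = 10;  b_329 = 14;  b_330 = 14;  b_331 = 13;  b_332 = 5;  b_333 = 1
  b_334 = 7;  b_335 = 5;  b_336 = 5;  b_337 = 3;  b_338 = 15;  b_339 = 12
  b_340 = 3;  b_341 = 10;  b_342 = 14;  b_343 = 14;  b_344 = 4;  b_345 = 6
  b_346 = 8;  b_347 = 4;  b_348 = 6;  b_349 = 7;  b_350 = 12;  b_351 = 8
  b_352 = 2;  b_353 = 16;  b_354 = 0;  b_355 = 13;  b_356 = 13;  b_357 = 13
b_358 = 15·13 + 16·13 + 10·13 + 16·0 = 6
b_359 = 15·6 + 16·13 + 10·13 + 16·13 = 7

7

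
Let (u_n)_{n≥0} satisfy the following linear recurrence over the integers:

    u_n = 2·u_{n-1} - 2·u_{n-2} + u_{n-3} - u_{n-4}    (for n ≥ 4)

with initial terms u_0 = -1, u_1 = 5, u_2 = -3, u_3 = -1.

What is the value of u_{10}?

u_4 = 2·-1 + -2·-3 + 1·5 + -1·-1 = 10
u_5 = 2·10 + -2·-1 + 1·-3 + -1·5 = 14
u_6 = 2·14 + -2·10 + 1·-1 + -1·-3 = 10
u_7 = 2·10 + -2·14 + 1·10 + -1·-1 = 3
u_8 = 2·3 + -2·10 + 1·14 + -1·10 = -10
u_9 = 2·-10 + -2·3 + 1·10 + -1·14 = -30
u_10 = 2·-30 + -2·-10 + 1·3 + -1·10 = -47

-47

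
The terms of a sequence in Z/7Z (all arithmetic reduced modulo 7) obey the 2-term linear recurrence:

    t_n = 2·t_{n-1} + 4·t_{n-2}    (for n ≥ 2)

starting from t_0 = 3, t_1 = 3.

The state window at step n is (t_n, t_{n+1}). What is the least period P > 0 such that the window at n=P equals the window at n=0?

n=0: window = (3, 3)
n=1: window = (3, 4)
n=2: window = (4, 6)
n=3: window = (6, 0)
n=4: window = (0, 3)
n=5: window = (3, 6)
n=6: window = (6, 3)
n=7: window = (3, 2)
n=8: window = (2, 2)
n=9: window = (2, 5)
n=10: window = (5, 4)
n=11: window = (4, 0)
n=12: window = (0, 2)
n=13: window = (2, 4)
n=14: window = (4, 2)
n=15: window = (2, 6)
n=16: window = (6, 6)
n=17: window = (6, 1)
n=18: window = (1, 5)
n=19: window = (5, 0)
n=20: window = (0, 6)
n=21: window = (6, 5)
n=22: window = (5, 6)
n=23: window = (6, 4)
n=24: window = (4, 4)
n=25: window = (4, 3)
n=26: window = (3, 1)
n=27: window = (1, 0)
n=28: window = (0, 4)
n=29: window = (4, 1)
n=30: window = (1, 4)
n=31: window = (4, 5)
n=32: window = (5, 5)
n=33: window = (5, 2)
n=34: window = (2, 3)
n=35: window = (3, 0)
n=36: window = (0, 5)
n=37: window = (5, 3)
n=38: window = (3, 5)
n=39: window = (5, 1)
n=40: window = (1, 1)
…
n=46: window = (2, 1)
n=47: window = (1, 3)
n=48: window = (3, 3)
window at n=48 equals window at n=0 → period = 48

48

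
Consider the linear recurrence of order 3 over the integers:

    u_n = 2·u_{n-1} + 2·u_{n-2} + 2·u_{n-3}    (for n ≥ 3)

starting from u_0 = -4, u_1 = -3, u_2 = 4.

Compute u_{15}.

-1203360

u_3 = 2·4 + 2·-3 + 2·-4 = -6
u_4 = 2·-6 + 2·4 + 2·-3 = -10
u_5 = 2·-10 + 2·-6 + 2·4 = -24
u_6 = 2·-24 + 2·-10 + 2·-6 = -80
u_7 = 2·-80 + 2·-24 + 2·-10 = -228
u_8 = 2·-228 + 2·-80 + 2·-24 = -664
u_9 = 2·-664 + 2·-228 + 2·-80 = -1944
u_10 = 2·-1944 + 2·-664 + 2·-228 = -5672
u_11 = 2·-5672 + 2·-1944 + 2·-664 = -16560
u_12 = 2·-16560 + 2·-5672 + 2·-1944 = -48352
u_13 = 2·-48352 + 2·-16560 + 2·-5672 = -141168
u_14 = 2·-141168 + 2·-48352 + 2·-16560 = -412160
u_15 = 2·-412160 + 2·-141168 + 2·-48352 = -1203360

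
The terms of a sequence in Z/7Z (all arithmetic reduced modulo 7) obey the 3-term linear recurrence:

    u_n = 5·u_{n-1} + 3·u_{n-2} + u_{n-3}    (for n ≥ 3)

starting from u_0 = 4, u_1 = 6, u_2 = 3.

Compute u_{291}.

2

u_3 = 5·3 + 3·6 + 1·4 = 2
u_4 = 5·2 + 3·3 + 1·6 = 4
u_5 = 5·4 + 3·2 + 1·3 = 1
u_6 = 5·1 + 3·4 + 1·2 = 5
u_7 = 5·5 + 3·1 + 1·4 = 4
u_8 = 5·4 + 3·5 + 1·1 = 1
u_9 = 5·1 + 3·4 + 1·5 = 1
u_10 = 5·1 + 3·1 + 1·4 = 5
u_11 = 5·5 + 3·1 + 1·1 = 1
u_12 = 5·1 + 3·5 + 1·1 = 0
u_13 = 5·0 + 3·1 + 1·5 = 1
u_14 = 5·1 + 3·0 + 1·1 = 6
u_15 = 5·6 + 3·1 + 1·0 = 5
u_16 = 5·5 + 3·6 + 1·1 = 2
u_17 = 5·2 + 3·5 + 1·6 = 3
u_18 = 5·3 + 3·2 + 1·5 = 5
u_19 = 5·5 + 3·3 + 1·2 = 1
u_20 = 5·1 + 3·5 + 1·3 = 2
u_21 = 5·2 + 3·1 + 1·5 = 4
u_22 = 5·4 + 3·2 + 1·1 = 6
u_23 = 5·6 + 3·4 + 1·2 = 2
u_24 = 5·2 + 3·6 + 1·4 = 4
u_25 = 5·4 + 3·2 + 1·6 = 4
u_26 = 5·4 + 3·4 + 1·2 = 6
u_27 = 5·6 + 3·4 + 1·4 = 4
u_28 = 5·4 + 3·6 + 1·4 = 0
u_29 = 5·0 + 3·4 + 1·6 = 4
u_30 = 5·4 + 3·0 + 1·4 = 3
u_31 = 5·3 + 3·4 + 1·0 = 6
u_32 = 5·6 + 3·3 + 1·4 = 1
u_33 = 5·1 + 3·6 + 1·3 = 5
u_34 = 5·5 + 3·1 + 1·6 = 6
u_35 = 5·6 + 3·5 + 1·1 = 4
u_36 = 5·4 + 3·6 + 1·5 = 1
u_37 = 5·1 + 3·4 + 1·6 = 2
u_38 = 5·2 + 3·1 + 1·4 = 3
u_39 = 5·3 + 3·2 + 1·1 = 1
u_40 = 5·1 + 3·3 + 1·2 = 2
u_41 = 5·2 + 3·1 + 1·3 = 2
u_42 = 5·2 + 3·2 + 1·1 = 3
u_43 = 5·3 + 3·2 + 1·2 = 2
u_44 = 5·2 + 3·3 + 1·2 = 0
u_45 = 5·0 + 3·2 + 1·3 = 2
u_46 = 5·2 + 3·0 + 1·2 = 5
u_47 = 5·5 + 3·2 + 1·0 = 3
u_48 = 5·3 + 3·5 + 1·2 = 4
u_49 = 5·4 + 3·3 + 1·5 = 6
u_50 = 5·6 + 3·4 + 1·3 = 3
(u_48, u_49, u_50) = (4, 6, 3) = (u_0, u_1, u_2), so the sequence has period 48.
291 ≡ 3 (mod 48), hence u_291 = u_3 = 2.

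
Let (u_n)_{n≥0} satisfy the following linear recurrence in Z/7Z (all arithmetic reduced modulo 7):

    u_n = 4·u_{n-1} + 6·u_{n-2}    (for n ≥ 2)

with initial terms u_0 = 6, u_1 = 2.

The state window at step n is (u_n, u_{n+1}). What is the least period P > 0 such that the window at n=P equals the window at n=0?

n=0: window = (6, 2)
n=1: window = (2, 2)
n=2: window = (2, 6)
n=3: window = (6, 1)
n=4: window = (1, 5)
n=5: window = (5, 5)
n=6: window = (5, 1)
n=7: window = (1, 6)
n=8: window = (6, 2)
window at n=8 equals window at n=0 → period = 8

8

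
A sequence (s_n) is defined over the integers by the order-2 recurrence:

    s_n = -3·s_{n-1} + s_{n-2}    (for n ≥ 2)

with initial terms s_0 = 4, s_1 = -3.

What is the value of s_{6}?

s_2 = -3·-3 + 1·4 = 13
s_3 = -3·13 + 1·-3 = -42
s_4 = -3·-42 + 1·13 = 139
s_5 = -3·139 + 1·-42 = -459
s_6 = -3·-459 + 1·139 = 1516

1516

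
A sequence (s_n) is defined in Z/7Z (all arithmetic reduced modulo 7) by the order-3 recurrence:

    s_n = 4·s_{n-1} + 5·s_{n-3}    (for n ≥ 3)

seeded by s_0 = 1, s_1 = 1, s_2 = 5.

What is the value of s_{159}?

s_3 = 4·5 + 0·1 + 5·1 = 4
s_4 = 4·4 + 0·5 + 5·1 = 0
s_5 = 4·0 + 0·4 + 5·5 = 4
s_6 = 4·4 + 0·0 + 5·4 = 1
s_7 = 4·1 + 0·4 + 5·0 = 4
s_8 = 4·4 + 0·1 + 5·4 = 1
s_9 = 4·1 + 0·4 + 5·1 = 2
s_10 = 4·2 + 0·1 + 5·4 = 0
s_11 = 4·0 + 0·2 + 5·1 = 5
s_12 = 4·5 + 0·0 + 5·2 = 2
s_13 = 4·2 + 0·5 + 5·0 = 1
s_14 = 4·1 + 0·2 + 5·5 = 1
s_15 = 4·1 + 0·1 + 5·2 = 0
s_16 = 4·0 + 0·1 + 5·1 = 5
s_17 = 4·5 + 0·0 + 5·1 = 4
s_18 = 4·4 + 0·5 + 5·0 = 2
s_19 = 4·2 + 0·4 + 5·5 = 5
s_20 = 4·5 + 0·2 + 5·4 = 5
s_21 = 4·5 + 0·5 + 5·2 = 2
s_22 = 4·2 + 0·5 + 5·5 = 5
s_23 = 4·5 + 0·2 + 5·5 = 3
s_24 = 4·3 + 0·5 + 5·2 = 1
s_25 = 4·1 + 0·3 + 5·5 = 1
s_26 = 4·1 + 0·1 + 5·3 = 5
(s_24, s_25, s_26) = (1, 1, 5) = (s_0, s_1, s_2), so the sequence has period 24.
159 ≡ 15 (mod 24), hence s_159 = s_15 = 0.

0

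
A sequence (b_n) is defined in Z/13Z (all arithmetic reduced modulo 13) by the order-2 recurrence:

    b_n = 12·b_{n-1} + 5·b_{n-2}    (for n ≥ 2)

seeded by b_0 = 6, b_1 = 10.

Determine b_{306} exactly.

7

b_2 = 12·10 + 5·6 = 7
b_3 = 12·7 + 5·10 = 4
b_4 = 12·4 + 5·7 = 5
b_5 = 12·5 + 5·4 = 2
b_6 = 12·2 + 5·5 = 10
b_7 = 12·10 + 5·2 = 0
b_8 = 12·0 + 5·10 = 11
b_9 = 12·11 + 5·0 = 2
b_10 = 12·2 + 5·11 = 1
b_11 = 12·1 + 5·2 = 9
b_12 = 12·9 + 5·1 = 9
b_13 = 12·9 + 5·9 = 10
b_14 = 12·10 + 5·9 = 9
b_15 = 12·9 + 5·10 = 2
b_16 = 12·2 + 5·9 = 4
b_17 = 12·4 + 5·2 = 6
b_18 = 12·6 + 5·4 = 1
b_19 = 12·1 + 5·6 = 3
b_20 = 12·3 + 5·1 = 2
b_21 = 12·2 + 5·3 = 0
b_22 = 12·0 + 5·2 = 10
b_23 = 12·10 + 5·0 = 3
b_24 = 12·3 + 5·10 = 8
b_25 = 12·8 + 5·3 = 7
b_26 = 12·7 + 5·8 = 7
b_27 = 12·7 + 5·7 = 2
b_28 = 12·2 + 5·7 = 7
b_29 = 12·7 + 5·2 = 3
b_30 = 12·3 + 5·7 = 6
b_31 = 12·6 + 5·3 = 9
b_32 = 12·9 + 5·6 = 8
b_33 = 12·8 + 5·9 = 11
b_34 = 12·11 + 5·8 = 3
b_35 = 12·3 + 5·11 = 0
b_36 = 12·0 + 5·3 = 2
b_37 = 12·2 + 5·0 = 11
b_38 = 12·11 + 5·2 = 12
b_39 = 12·12 + 5·11 = 4
b_40 = 12·4 + 5·12 = 4
b_41 = 12·4 + 5·4 = 3
b_42 = 12·3 + 5·4 = 4
b_43 = 12·4 + 5·3 = 11
b_44 = 12·11 + 5·4 = 9
b_45 = 12·9 + 5·11 = 7
b_46 = 12·7 + 5·9 = 12
b_47 = 12·12 + 5·7 = 10
b_48 = 12·10 + 5·12 = 11
b_49 = 12·11 + 5·10 = 0
b_50 = 12·0 + 5·11 = 3
b_51 = 12·3 + 5·0 = 10
b_52 = 12·10 + 5·3 = 5
b_53 = 12·5 + 5·10 = 6
b_54 = 12·6 + 5·5 = 6
b_55 = 12·6 + 5·6 = 11
b_56 = 12·11 + 5·6 = 6
b_57 = 12·6 + 5·11 = 10
(b_56, b_57) = (6, 10) = (b_0, b_1), so the sequence has period 56.
306 ≡ 26 (mod 56), hence b_306 = b_26 = 7.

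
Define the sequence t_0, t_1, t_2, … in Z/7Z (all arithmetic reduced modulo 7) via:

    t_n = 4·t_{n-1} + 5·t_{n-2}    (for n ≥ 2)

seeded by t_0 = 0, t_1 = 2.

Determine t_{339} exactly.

0

t_2 = 4·2 + 5·0 = 1
t_3 = 4·1 + 5·2 = 0
t_4 = 4·0 + 5·1 = 5
t_5 = 4·5 + 5·0 = 6
t_6 = 4·6 + 5·5 = 0
t_7 = 4·0 + 5·6 = 2
(t_6, t_7) = (0, 2) = (t_0, t_1), so the sequence has period 6.
339 ≡ 3 (mod 6), hence t_339 = t_3 = 0.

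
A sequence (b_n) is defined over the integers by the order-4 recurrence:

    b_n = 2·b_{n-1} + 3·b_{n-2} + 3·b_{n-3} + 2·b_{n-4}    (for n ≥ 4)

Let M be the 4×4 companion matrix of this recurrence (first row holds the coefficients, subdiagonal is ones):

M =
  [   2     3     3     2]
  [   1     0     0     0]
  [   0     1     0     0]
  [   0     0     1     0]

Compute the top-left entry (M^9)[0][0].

(M^9)[0][0] is the top entry after applying M 9 times to the unit state (1, 0, 0, 0). Equivalently it is h_{12} for the auxiliary sequence (h_n) obeying the same recurrence with h_3 = 1 and h_i = 0 for 0 ≤ i < 3:
h_4 = 2·1 + 3·0 + 3·0 + 2·0 = 2
h_5 = 2·2 + 3·1 + 3·0 + 2·0 = 7
h_6 = 2·7 + 3·2 + 3·1 + 2·0 = 23
h_7 = 2·23 + 3·7 + 3·2 + 2·1 = 75
h_8 = 2·75 + 3·23 + 3·7 + 2·2 = 244
h_9 = 2·244 + 3·75 + 3·23 + 2·7 = 796
h_10 = 2·796 + 3·244 + 3·75 + 2·23 = 2595
h_11 = 2·2595 + 3·796 + 3·244 + 2·75 = 8460
h_12 = 2·8460 + 3·2595 + 3·796 + 2·244 = 27581

27581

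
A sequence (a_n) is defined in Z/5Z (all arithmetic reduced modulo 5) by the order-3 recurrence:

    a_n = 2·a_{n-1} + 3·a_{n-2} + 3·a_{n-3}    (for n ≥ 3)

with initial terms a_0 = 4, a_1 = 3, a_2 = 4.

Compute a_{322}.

4

a_3 = 2·4 + 3·3 + 3·4 = 4
a_4 = 2·4 + 3·4 + 3·3 = 4
a_5 = 2·4 + 3·4 + 3·4 = 2
a_6 = 2·2 + 3·4 + 3·4 = 3
a_7 = 2·3 + 3·2 + 3·4 = 4
a_8 = 2·4 + 3·3 + 3·2 = 3
a_9 = 2·3 + 3·4 + 3·3 = 2
a_10 = 2·2 + 3·3 + 3·4 = 0
a_11 = 2·0 + 3·2 + 3·3 = 0
a_12 = 2·0 + 3·0 + 3·2 = 1
a_13 = 2·1 + 3·0 + 3·0 = 2
a_14 = 2·2 + 3·1 + 3·0 = 2
a_15 = 2·2 + 3·2 + 3·1 = 3
a_16 = 2·3 + 3·2 + 3·2 = 3
a_17 = 2·3 + 3·3 + 3·2 = 1
a_18 = 2·1 + 3·3 + 3·3 = 0
a_19 = 2·0 + 3·1 + 3·3 = 2
a_20 = 2·2 + 3·0 + 3·1 = 2
a_21 = 2·2 + 3·2 + 3·0 = 0
a_22 = 2·0 + 3·2 + 3·2 = 2
a_23 = 2·2 + 3·0 + 3·2 = 0
a_24 = 2·0 + 3·2 + 3·0 = 1
a_25 = 2·1 + 3·0 + 3·2 = 3
a_26 = 2·3 + 3·1 + 3·0 = 4
a_27 = 2·4 + 3·3 + 3·1 = 0
a_28 = 2·0 + 3·4 + 3·3 = 1
a_29 = 2·1 + 3·0 + 3·4 = 4
a_30 = 2·4 + 3·1 + 3·0 = 1
a_31 = 2·1 + 3·4 + 3·1 = 2
a_32 = 2·2 + 3·1 + 3·4 = 4
a_33 = 2·4 + 3·2 + 3·1 = 2
a_34 = 2·2 + 3·4 + 3·2 = 2
a_35 = 2·2 + 3·2 + 3·4 = 2
a_36 = 2·2 + 3·2 + 3·2 = 1
a_37 = 2·1 + 3·2 + 3·2 = 4
a_38 = 2·4 + 3·1 + 3·2 = 2
a_39 = 2·2 + 3·4 + 3·1 = 4
a_40 = 2·4 + 3·2 + 3·4 = 1
a_41 = 2·1 + 3·4 + 3·2 = 0
a_42 = 2·0 + 3·1 + 3·4 = 0
a_43 = 2·0 + 3·0 + 3·1 = 3
a_44 = 2·3 + 3·0 + 3·0 = 1
a_45 = 2·1 + 3·3 + 3·0 = 1
a_46 = 2·1 + 3·1 + 3·3 = 4
a_47 = 2·4 + 3·1 + 3·1 = 4
a_48 = 2·4 + 3·4 + 3·1 = 3
a_49 = 2·3 + 3·4 + 3·4 = 0
a_50 = 2·0 + 3·3 + 3·4 = 1
a_51 = 2·1 + 3·0 + 3·3 = 1
a_52 = 2·1 + 3·1 + 3·0 = 0
a_53 = 2·0 + 3·1 + 3·1 = 1
a_54 = 2·1 + 3·0 + 3·1 = 0
a_55 = 2·0 + 3·1 + 3·0 = 3
a_56 = 2·3 + 3·0 + 3·1 = 4
a_57 = 2·4 + 3·3 + 3·0 = 2
a_58 = 2·2 + 3·4 + 3·3 = 0
a_59 = 2·0 + 3·2 + 3·4 = 3
a_60 = 2·3 + 3·0 + 3·2 = 2
a_61 = 2·2 + 3·3 + 3·0 = 3
a_62 = 2·3 + 3·2 + 3·3 = 1
a_63 = 2·1 + 3·3 + 3·2 = 2
a_64 = 2·2 + 3·1 + 3·3 = 1
a_65 = 2·1 + 3·2 + 3·1 = 1
a_66 = 2·1 + 3·1 + 3·2 = 1
a_67 = 2·1 + 3·1 + 3·1 = 3
a_68 = 2·3 + 3·1 + 3·1 = 2
a_69 = 2·2 + 3·3 + 3·1 = 1
a_70 = 2·1 + 3·2 + 3·3 = 2
a_71 = 2·2 + 3·1 + 3·2 = 3
a_72 = 2·3 + 3·2 + 3·1 = 0
a_73 = 2·0 + 3·3 + 3·2 = 0
a_74 = 2·0 + 3·0 + 3·3 = 4
a_75 = 2·4 + 3·0 + 3·0 = 3
a_76 = 2·3 + 3·4 + 3·0 = 3
a_77 = 2·3 + 3·3 + 3·4 = 2
a_78 = 2·2 + 3·3 + 3·3 = 2
a_79 = 2·2 + 3·2 + 3·3 = 4
a_80 = 2·4 + 3·2 + 3·2 = 0
a_81 = 2·0 + 3·4 + 3·2 = 3
a_82 = 2·3 + 3·0 + 3·4 = 3
a_83 = 2·3 + 3·3 + 3·0 = 0
a_84 = 2·0 + 3·3 + 3·3 = 3
a_85 = 2·3 + 3·0 + 3·3 = 0
a_86 = 2·0 + 3·3 + 3·0 = 4
a_87 = 2·4 + 3·0 + 3·3 = 2
a_88 = 2·2 + 3·4 + 3·0 = 1
a_89 = 2·1 + 3·2 + 3·4 = 0
a_90 = 2·0 + 3·1 + 3·2 = 4
a_91 = 2·4 + 3·0 + 3·1 = 1
a_92 = 2·1 + 3·4 + 3·0 = 4
a_93 = 2·4 + 3·1 + 3·4 = 3
a_94 = 2·3 + 3·4 + 3·1 = 1
a_95 = 2·1 + 3·3 + 3·4 = 3
a_96 = 2·3 + 3·1 + 3·3 = 3
a_97 = 2·3 + 3·3 + 3·1 = 3
a_98 = 2·3 + 3·3 + 3·3 = 4
a_99 = 2·4 + 3·3 + 3·3 = 1
a_100 = 2·1 + 3·4 + 3·3 = 3
a_101 = 2·3 + 3·1 + 3·4 = 1
a_102 = 2·1 + 3·3 + 3·1 = 4
a_103 = 2·4 + 3·1 + 3·3 = 0
a_104 = 2·0 + 3·4 + 3·1 = 0
a_105 = 2·0 + 3·0 + 3·4 = 2
a_106 = 2·2 + 3·0 + 3·0 = 4
a_107 = 2·4 + 3·2 + 3·0 = 4
a_108 = 2·4 + 3·4 + 3·2 = 1
a_109 = 2·1 + 3·4 + 3·4 = 1
a_110 = 2·1 + 3·1 + 3·4 = 2
a_111 = 2·2 + 3·1 + 3·1 = 0
a_112 = 2·0 + 3·2 + 3·1 = 4
a_113 = 2·4 + 3·0 + 3·2 = 4
a_114 = 2·4 + 3·4 + 3·0 = 0
a_115 = 2·0 + 3·4 + 3·4 = 4
a_116 = 2·4 + 3·0 + 3·4 = 0
a_117 = 2·0 + 3·4 + 3·0 = 2
a_118 = 2·2 + 3·0 + 3·4 = 1
a_119 = 2·1 + 3·2 + 3·0 = 3
a_120 = 2·3 + 3·1 + 3·2 = 0
a_121 = 2·0 + 3·3 + 3·1 = 2
a_122 = 2·2 + 3·0 + 3·3 = 3
a_123 = 2·3 + 3·2 + 3·0 = 2
a_124 = 2·2 + 3·3 + 3·2 = 4
a_125 = 2·4 + 3·2 + 3·3 = 3
a_126 = 2·3 + 3·4 + 3·2 = 4
(a_124, a_125, a_126) = (4, 3, 4) = (a_0, a_1, a_2), so the sequence has period 124.
322 ≡ 74 (mod 124), hence a_322 = a_74 = 4.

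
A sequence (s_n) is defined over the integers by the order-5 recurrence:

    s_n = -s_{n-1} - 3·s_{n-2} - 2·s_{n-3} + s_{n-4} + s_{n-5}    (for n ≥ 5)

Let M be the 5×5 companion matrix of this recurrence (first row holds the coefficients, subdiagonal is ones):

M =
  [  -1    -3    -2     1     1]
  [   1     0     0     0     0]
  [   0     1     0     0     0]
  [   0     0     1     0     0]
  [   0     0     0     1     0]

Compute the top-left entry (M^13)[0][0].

-1364

(M^13)[0][0] is the top entry after applying M 13 times to the unit state (1, 0, 0, 0, 0). Equivalently it is h_{17} for the auxiliary sequence (h_n) obeying the same recurrence with h_4 = 1 and h_i = 0 for 0 ≤ i < 4:
h_5 = -1·1 + -3·0 + -2·0 + 1·0 + 1·0 = -1
h_6 = -1·-1 + -3·1 + -2·0 + 1·0 + 1·0 = -2
h_7 = -1·-2 + -3·-1 + -2·1 + 1·0 + 1·0 = 3
h_8 = -1·3 + -3·-2 + -2·-1 + 1·1 + 1·0 = 6
h_9 = -1·6 + -3·3 + -2·-2 + 1·-1 + 1·1 = -11
h_10 = -1·-11 + -3·6 + -2·3 + 1·-2 + 1·-1 = -16
h_11 = -1·-16 + -3·-11 + -2·6 + 1·3 + 1·-2 = 38
h_12 = -1·38 + -3·-16 + -2·-11 + 1·6 + 1·3 = 41
h_13 = -1·41 + -3·38 + -2·-16 + 1·-11 + 1·6 = -128
h_14 = -1·-128 + -3·41 + -2·38 + 1·-16 + 1·-11 = -98
h_15 = -1·-98 + -3·-128 + -2·41 + 1·38 + 1·-16 = 422
h_16 = -1·422 + -3·-98 + -2·-128 + 1·41 + 1·38 = 207
h_17 = -1·207 + -3·422 + -2·-98 + 1·-128 + 1·41 = -1364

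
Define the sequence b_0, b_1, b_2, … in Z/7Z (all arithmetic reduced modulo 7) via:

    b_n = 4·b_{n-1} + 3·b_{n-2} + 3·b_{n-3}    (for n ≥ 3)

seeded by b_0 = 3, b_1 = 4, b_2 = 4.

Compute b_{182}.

b_3 = 4·4 + 3·4 + 3·3 = 2
b_4 = 4·2 + 3·4 + 3·4 = 4
b_5 = 4·4 + 3·2 + 3·4 = 6
b_6 = 4·6 + 3·4 + 3·2 = 0
b_7 = 4·0 + 3·6 + 3·4 = 2
b_8 = 4·2 + 3·0 + 3·6 = 5
b_9 = 4·5 + 3·2 + 3·0 = 5
b_10 = 4·5 + 3·5 + 3·2 = 6
b_11 = 4·6 + 3·5 + 3·5 = 5
b_12 = 4·5 + 3·6 + 3·5 = 4
b_13 = 4·4 + 3·5 + 3·6 = 0
b_14 = 4·0 + 3·4 + 3·5 = 6
b_15 = 4·6 + 3·0 + 3·4 = 1
b_16 = 4·1 + 3·6 + 3·0 = 1
b_17 = 4·1 + 3·1 + 3·6 = 4
b_18 = 4·4 + 3·1 + 3·1 = 1
b_19 = 4·1 + 3·4 + 3·1 = 5
b_20 = 4·5 + 3·1 + 3·4 = 0
b_21 = 4·0 + 3·5 + 3·1 = 4
b_22 = 4·4 + 3·0 + 3·5 = 3
b_23 = 4·3 + 3·4 + 3·0 = 3
b_24 = 4·3 + 3·3 + 3·4 = 5
b_25 = 4·5 + 3·3 + 3·3 = 3
b_26 = 4·3 + 3·5 + 3·3 = 1
b_27 = 4·1 + 3·3 + 3·5 = 0
b_28 = 4·0 + 3·1 + 3·3 = 5
b_29 = 4·5 + 3·0 + 3·1 = 2
b_30 = 4·2 + 3·5 + 3·0 = 2
b_31 = 4·2 + 3·2 + 3·5 = 1
b_32 = 4·1 + 3·2 + 3·2 = 2
b_33 = 4·2 + 3·1 + 3·2 = 3
b_34 = 4·3 + 3·2 + 3·1 = 0
b_35 = 4·0 + 3·3 + 3·2 = 1
b_36 = 4·1 + 3·0 + 3·3 = 6
b_37 = 4·6 + 3·1 + 3·0 = 6
b_38 = 4·6 + 3·6 + 3·1 = 3
b_39 = 4·3 + 3·6 + 3·6 = 6
b_40 = 4·6 + 3·3 + 3·6 = 2
b_41 = 4·2 + 3·6 + 3·3 = 0
b_42 = 4·0 + 3·2 + 3·6 = 3
b_43 = 4·3 + 3·0 + 3·2 = 4
b_44 = 4·4 + 3·3 + 3·0 = 4
(b_42, b_43, b_44) = (3, 4, 4) = (b_0, b_1, b_2), so the sequence has period 42.
182 ≡ 14 (mod 42), hence b_182 = b_14 = 6.

6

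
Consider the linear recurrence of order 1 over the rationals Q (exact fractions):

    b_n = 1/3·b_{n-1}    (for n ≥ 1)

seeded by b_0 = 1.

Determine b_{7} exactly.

1/2187

b_1 = 1/3·1 = 1/3
b_2 = 1/3·1/3 = 1/9
b_3 = 1/3·1/9 = 1/27
b_4 = 1/3·1/27 = 1/81
b_5 = 1/3·1/81 = 1/243
b_6 = 1/3·1/243 = 1/729
b_7 = 1/3·1/729 = 1/2187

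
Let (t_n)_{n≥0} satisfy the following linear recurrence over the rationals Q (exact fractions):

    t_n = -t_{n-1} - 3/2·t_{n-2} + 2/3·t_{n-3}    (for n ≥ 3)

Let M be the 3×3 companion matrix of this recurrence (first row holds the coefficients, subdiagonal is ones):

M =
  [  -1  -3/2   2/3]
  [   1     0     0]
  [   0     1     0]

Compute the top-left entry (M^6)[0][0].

(M^6)[0][0] is the top entry after applying M 6 times to the unit state (1, 0, 0). Equivalently it is h_{8} for the auxiliary sequence (h_n) obeying the same recurrence with h_2 = 1 and h_i = 0 for 0 ≤ i < 2:
h_3 = -1·1 + -3/2·0 + 2/3·0 = -1
h_4 = -1·-1 + -3/2·1 + 2/3·0 = -1/2
h_5 = -1·-1/2 + -3/2·-1 + 2/3·1 = 8/3
h_6 = -1·8/3 + -3/2·-1/2 + 2/3·-1 = -31/12
h_7 = -1·-31/12 + -3/2·8/3 + 2/3·-1/2 = -7/4
h_8 = -1·-7/4 + -3/2·-31/12 + 2/3·8/3 = 533/72

533/72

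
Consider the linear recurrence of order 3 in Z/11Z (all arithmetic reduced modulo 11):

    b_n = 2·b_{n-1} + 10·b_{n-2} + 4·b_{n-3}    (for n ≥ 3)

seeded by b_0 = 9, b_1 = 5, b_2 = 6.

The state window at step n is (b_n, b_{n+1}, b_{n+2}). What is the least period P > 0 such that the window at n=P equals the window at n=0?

60

n=0: window = (9, 5, 6)
n=1: window = (5, 6, 10)
n=2: window = (6, 10, 1)
n=3: window = (10, 1, 5)
n=4: window = (1, 5, 5)
n=5: window = (5, 5, 9)
n=6: window = (5, 9, 0)
n=7: window = (9, 0, 0)
n=8: window = (0, 0, 3)
n=9: window = (0, 3, 6)
n=10: window = (3, 6, 9)
n=11: window = (6, 9, 2)
n=12: window = (9, 2, 8)
n=13: window = (2, 8, 6)
n=14: window = (8, 6, 1)
n=15: window = (6, 1, 6)
n=16: window = (1, 6, 2)
n=17: window = (6, 2, 2)
n=18: window = (2, 2, 4)
n=19: window = (2, 4, 3)
n=20: window = (4, 3, 10)
n=21: window = (3, 10, 0)
n=22: window = (10, 0, 2)
n=23: window = (0, 2, 0)
n=24: window = (2, 0, 9)
n=25: window = (0, 9, 4)
n=26: window = (9, 4, 10)
n=27: window = (4, 10, 8)
n=28: window = (10, 8, 0)
n=29: window = (8, 0, 10)
n=30: window = (0, 10, 8)
n=31: window = (10, 8, 6)
n=32: window = (8, 6, 0)
n=33: window = (6, 0, 4)
n=34: window = (0, 4, 10)
n=35: window = (4, 10, 5)
n=36: window = (10, 5, 5)
n=37: window = (5, 5, 1)
n=38: window = (5, 1, 6)
n=39: window = (1, 6, 9)
n=40: window = (6, 9, 5)
…
n=58: window = (6, 4, 9)
n=59: window = (4, 9, 5)
n=60: window = (9, 5, 6)
window at n=60 equals window at n=0 → period = 60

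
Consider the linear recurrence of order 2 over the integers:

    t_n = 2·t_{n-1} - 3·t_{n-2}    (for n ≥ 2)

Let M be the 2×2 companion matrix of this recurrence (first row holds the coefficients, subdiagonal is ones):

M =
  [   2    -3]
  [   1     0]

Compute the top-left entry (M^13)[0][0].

(M^13)[0][0] is the top entry after applying M 13 times to the unit state (1, 0). Equivalently it is h_{14} for the auxiliary sequence (h_n) obeying the same recurrence with h_1 = 1 and h_i = 0 for 0 ≤ i < 1:
h_2 = 2·1 + -3·0 = 2
h_3 = 2·2 + -3·1 = 1
h_4 = 2·1 + -3·2 = -4
h_5 = 2·-4 + -3·1 = -11
h_6 = 2·-11 + -3·-4 = -10
h_7 = 2·-10 + -3·-11 = 13
h_8 = 2·13 + -3·-10 = 56
h_9 = 2·56 + -3·13 = 73
h_10 = 2·73 + -3·56 = -22
h_11 = 2·-22 + -3·73 = -263
h_12 = 2·-263 + -3·-22 = -460
h_13 = 2·-460 + -3·-263 = -131
h_14 = 2·-131 + -3·-460 = 1118

1118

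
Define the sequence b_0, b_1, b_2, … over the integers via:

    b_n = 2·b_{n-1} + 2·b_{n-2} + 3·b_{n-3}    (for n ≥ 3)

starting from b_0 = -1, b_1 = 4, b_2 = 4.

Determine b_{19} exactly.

b_3 = 2·4 + 2·4 + 3·-1 = 13
b_4 = 2·13 + 2·4 + 3·4 = 46
b_5 = 2·46 + 2·13 + 3·4 = 130
b_6 = 2·130 + 2·46 + 3·13 = 391
b_7 = 2·391 + 2·130 + 3·46 = 1180
b_8 = 2·1180 + 2·391 + 3·130 = 3532
b_9 = 2·3532 + 2·1180 + 3·391 = 10597
b_10 = 2·10597 + 2·3532 + 3·1180 = 31798
b_11 = 2·31798 + 2·10597 + 3·3532 = 95386
b_12 = 2·95386 + 2·31798 + 3·10597 = 286159
b_13 = 2·286159 + 2·95386 + 3·31798 = 858484
b_14 = 2·858484 + 2·286159 + 3·95386 = 2575444
b_15 = 2·2575444 + 2·858484 + 3·286159 = 7726333
b_16 = 2·7726333 + 2·2575444 + 3·858484 = 23179006
b_17 = 2·23179006 + 2·7726333 + 3·2575444 = 69537010
b_18 = 2·69537010 + 2·23179006 + 3·7726333 = 208611031
b_19 = 2·208611031 + 2·69537010 + 3·23179006 = 625833100

625833100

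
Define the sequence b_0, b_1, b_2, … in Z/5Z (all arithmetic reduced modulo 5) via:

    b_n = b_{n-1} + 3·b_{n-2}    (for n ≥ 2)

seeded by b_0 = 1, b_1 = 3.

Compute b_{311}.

b_2 = 1·3 + 3·1 = 1
b_3 = 1·1 + 3·3 = 0
b_4 = 1·0 + 3·1 = 3
b_5 = 1·3 + 3·0 = 3
b_6 = 1·3 + 3·3 = 2
b_7 = 1·2 + 3·3 = 1
b_8 = 1·1 + 3·2 = 2
b_9 = 1·2 + 3·1 = 0
b_10 = 1·0 + 3·2 = 1
b_11 = 1·1 + 3·0 = 1
b_12 = 1·1 + 3·1 = 4
b_13 = 1·4 + 3·1 = 2
b_14 = 1·2 + 3·4 = 4
b_15 = 1·4 + 3·2 = 0
b_16 = 1·0 + 3·4 = 2
b_17 = 1·2 + 3·0 = 2
b_18 = 1·2 + 3·2 = 3
b_19 = 1·3 + 3·2 = 4
b_20 = 1·4 + 3·3 = 3
b_21 = 1·3 + 3·4 = 0
b_22 = 1·0 + 3·3 = 4
b_23 = 1·4 + 3·0 = 4
b_24 = 1·4 + 3·4 = 1
b_25 = 1·1 + 3·4 = 3
(b_24, b_25) = (1, 3) = (b_0, b_1), so the sequence has period 24.
311 ≡ 23 (mod 24), hence b_311 = b_23 = 4.

4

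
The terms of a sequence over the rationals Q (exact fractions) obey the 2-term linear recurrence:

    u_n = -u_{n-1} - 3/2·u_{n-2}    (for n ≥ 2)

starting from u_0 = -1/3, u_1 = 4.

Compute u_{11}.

u_2 = -1·4 + -3/2·-1/3 = -7/2
u_3 = -1·-7/2 + -3/2·4 = -5/2
u_4 = -1·-5/2 + -3/2·-7/2 = 31/4
u_5 = -1·31/4 + -3/2·-5/2 = -4
u_6 = -1·-4 + -3/2·31/4 = -61/8
u_7 = -1·-61/8 + -3/2·-4 = 109/8
u_8 = -1·109/8 + -3/2·-61/8 = -35/16
u_9 = -1·-35/16 + -3/2·109/8 = -73/4
u_10 = -1·-73/4 + -3/2·-35/16 = 689/32
u_11 = -1·689/32 + -3/2·-73/4 = 187/32

187/32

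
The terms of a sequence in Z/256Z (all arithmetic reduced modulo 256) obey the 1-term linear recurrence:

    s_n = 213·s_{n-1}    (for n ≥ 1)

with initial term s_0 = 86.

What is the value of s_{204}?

182

s_1 = 213·86 = 142
s_2 = 213·142 = 38
s_3 = 213·38 = 158
s_4 = 213·158 = 118
s_5 = 213·118 = 46
s_6 = 213·46 = 70
s_7 = 213·70 = 62
s_8 = 213·62 = 150
s_9 = 213·150 = 206
s_10 = 213·206 = 102
s_11 = 213·102 = 222
s_12 = 213·222 = 182
s_13 = 213·182 = 110
s_14 = 213·110 = 134
s_15 = 213·134 = 126
s_16 = 213·126 = 214
s_17 = 213·214 = 14
s_18 = 213·14 = 166
s_19 = 213·166 = 30
s_20 = 213·30 = 246
s_21 = 213·246 = 174
s_22 = 213·174 = 198
s_23 = 213·198 = 190
s_24 = 213·190 = 22
s_25 = 213·22 = 78
s_26 = 213·78 = 230
s_27 = 213·230 = 94
s_28 = 213·94 = 54
s_29 = 213·54 = 238
s_30 = 213·238 = 6
s_31 = 213·6 = 254
s_32 = 213·254 = 86
(s_32) = (86) = (s_0), so the sequence has period 32.
204 ≡ 12 (mod 32), hence s_204 = s_12 = 182.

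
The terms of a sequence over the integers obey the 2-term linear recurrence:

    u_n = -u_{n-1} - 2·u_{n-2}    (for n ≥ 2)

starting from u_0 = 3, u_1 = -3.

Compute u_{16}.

813

u_2 = -1·-3 + -2·3 = -3
u_3 = -1·-3 + -2·-3 = 9
u_4 = -1·9 + -2·-3 = -3
u_5 = -1·-3 + -2·9 = -15
u_6 = -1·-15 + -2·-3 = 21
u_7 = -1·21 + -2·-15 = 9
u_8 = -1·9 + -2·21 = -51
u_9 = -1·-51 + -2·9 = 33
u_10 = -1·33 + -2·-51 = 69
u_11 = -1·69 + -2·33 = -135
u_12 = -1·-135 + -2·69 = -3
u_13 = -1·-3 + -2·-135 = 273
u_14 = -1·273 + -2·-3 = -267
u_15 = -1·-267 + -2·273 = -279
u_16 = -1·-279 + -2·-267 = 813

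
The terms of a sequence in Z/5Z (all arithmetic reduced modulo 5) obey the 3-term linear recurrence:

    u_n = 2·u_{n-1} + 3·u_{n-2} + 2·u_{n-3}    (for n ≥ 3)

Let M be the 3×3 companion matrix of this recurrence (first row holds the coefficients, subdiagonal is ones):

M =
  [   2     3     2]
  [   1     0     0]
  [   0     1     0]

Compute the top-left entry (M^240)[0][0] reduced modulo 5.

4

(M^240)[0][0] is the top entry after applying M 240 times to the unit state (1, 0, 0). Equivalently it is h_{242} for the auxiliary sequence (h_n) obeying the same recurrence with h_2 = 1 and h_i = 0 for 0 ≤ i < 2:
h_3 = 2·1 + 3·0 + 2·0 = 2
h_4 = 2·2 + 3·1 + 2·0 = 2
h_5 = 2·2 + 3·2 + 2·1 = 2
h_6 = 2·2 + 3·2 + 2·2 = 4
h_7 = 2·4 + 3·2 + 2·2 = 3
h_8 = 2·3 + 3·4 + 2·2 = 2
Continuing the recurrence:
  h_9 = 1;  h_10 = 4;  h_11 = 0;  h_12 = 4;  h_13 = 1;  h_14 = 4
  h_15 = 4;  h_16 = 2;  h_17 = 4;  h_18 = 2;  h_19 = 0;  h_20 = 4
  h_21 = 2;  h_22 = 1;  h_23 = 1;  h_24 = 4;  h_25 = 3;  h_26 = 0
  h_27 = 2;  h_28 = 0;  h_29 = 1;  h_30 = 1;  h_31 = 0;  h_32 = 0
  h_33 = 2;  h_34 = 4;  h_35 = 4;  h_36 = 4;  h_37 = 3;  h_38 = 1
  h_39 = 4;  h_40 = 2;  h_41 = 3;  h_42 = 0;  h_43 = 3;  h_44 = 2
  h_45 = 3;  h_46 = 3;  h_47 = 4;  h_48 = 3;  h_49 = 4;  h_50 = 0
  h_51 = 3;  h_52 = 4;  h_53 = 2;  h_54 = 2;  h_55 = 3;  h_56 = 1
  h_57 = 0;  h_58 = 4;  h_59 = 0;  h_60 = 2;  h_61 = 2;  h_62 = 0
  h_63 = 0;  h_64 = 4;  h_65 = 3;  h_66 = 3;  h_67 = 3;  h_68 = 1
  h_69 = 2;  h_70 = 3;  h_71 = 4;  h_72 = 1;  h_73 = 0;  h_74 = 1
  h_75 = 4;  h_76 = 1;  h_77 = 1;  h_78 = 3;  h_79 = 1;  h_80 = 3
  h_81 = 0;  h_82 = 1;  h_83 = 3;  h_84 = 4;  h_85 = 4;  h_86 = 1
  h_87 = 2;  h_88 = 0;  h_89 = 3;  h_90 = 0;  h_91 = 4;  h_92 = 4
  h_93 = 0;  h_94 = 0;  h_95 = 3;  h_96 = 1;  h_97 = 1;  h_98 = 1
  h_99 = 2;  h_100 = 4;  h_101 = 1;  h_102 = 3;  h_103 = 2;  h_104 = 0
  h_105 = 2;  h_106 = 3;  h_107 = 2;  h_108 = 2;  h_109 = 1;  h_110 = 2
  h_111 = 1;  h_112 = 0;  h_113 = 2;  h_114 = 1;  h_115 = 3;  h_116 = 3
  h_117 = 2;  h_118 = 4;  h_119 = 0;  h_120 = 1;  h_121 = 0;  h_122 = 3
  h_123 = 3;  h_124 = 0;  h_125 = 0;  h_126 = 1;  h_127 = 2;  h_128 = 2
  h_129 = 2;  h_130 = 4;  h_131 = 3;  h_132 = 2;  h_133 = 1;  h_134 = 4
  h_135 = 0;  h_136 = 4;  h_137 = 1;  h_138 = 4;  h_139 = 4;  h_140 = 2
  h_141 = 4;  h_142 = 2;  h_143 = 0;  h_144 = 4;  h_145 = 2;  h_146 = 1
  h_147 = 1;  h_148 = 4;  h_149 = 3;  h_150 = 0;  h_151 = 2;  h_152 = 0
  h_153 = 1;  h_154 = 1;  h_155 = 0;  h_156 = 0;  h_157 = 2;  h_158 = 4
  h_159 = 4;  h_160 = 4;  h_161 = 3;  h_162 = 1;  h_163 = 4;  h_164 = 2
  h_165 = 3;  h_166 = 0;  h_167 = 3;  h_168 = 2;  h_169 = 3;  h_170 = 3
  h_171 = 4;  h_172 = 3;  h_173 = 4;  h_174 = 0;  h_175 = 3;  h_176 = 4
  h_177 = 2;  h_178 = 2;  h_179 = 3;  h_180 = 1;  h_181 = 0;  h_182 = 4
  h_183 = 0;  h_184 = 2;  h_185 = 2;  h_186 = 0;  h_187 = 0;  h_188 = 4
  h_189 = 3;  h_190 = 3;  h_191 = 3;  h_192 = 1;  h_193 = 2;  h_194 = 3
  h_195 = 4;  h_196 = 1;  h_197 = 0;  h_198 = 1;  h_199 = 4;  h_200 = 1
  h_201 = 1;  h_202 = 3;  h_203 = 1;  h_204 = 3;  h_205 = 0;  h_206 = 1
  h_207 = 3;  h_208 = 4;  h_209 = 4;  h_210 = 1;  h_211 = 2;  h_212 = 0
  h_213 = 3;  h_214 = 0;  h_215 = 4;  h_216 = 4;  h_217 = 0;  h_218 = 0
  h_219 = 3;  h_220 = 1;  h_221 = 1;  h_222 = 1;  h_223 = 2;  h_224 = 4
  h_225 = 1;  h_226 = 3;  h_227 = 2;  h_228 = 0;  h_229 = 2;  h_230 = 3
  h_231 = 2;  h_232 = 2;  h_233 = 1;  h_234 = 2;  h_235 = 1;  h_236 = 0
  h_237 = 2;  h_238 = 1;  h_239 = 3;  h_240 = 3
h_241 = 2·3 + 3·3 + 2·1 = 2
h_242 = 2·2 + 3·3 + 2·3 = 4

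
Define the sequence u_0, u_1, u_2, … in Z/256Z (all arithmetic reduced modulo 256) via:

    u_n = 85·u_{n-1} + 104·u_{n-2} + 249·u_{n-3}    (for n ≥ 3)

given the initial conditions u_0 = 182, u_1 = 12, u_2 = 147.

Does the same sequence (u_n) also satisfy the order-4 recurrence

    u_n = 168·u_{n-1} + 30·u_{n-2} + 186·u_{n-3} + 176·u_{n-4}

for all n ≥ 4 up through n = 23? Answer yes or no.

no

Terms u_0..u_23: 182, 12, 147, 181, 125, 4, 41, 210, 70, 111, 141, 255, 234, 111, 242, 12, 67, 129, 185, 0, 161, 102, 70, 71
n=4: candidate gives 218, actual u_4 = 125 ✗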